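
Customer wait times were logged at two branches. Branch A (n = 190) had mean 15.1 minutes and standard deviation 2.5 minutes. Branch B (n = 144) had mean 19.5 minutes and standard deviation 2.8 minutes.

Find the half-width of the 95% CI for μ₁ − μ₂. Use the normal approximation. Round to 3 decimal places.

SE₁ = s₁/√n₁ = 2.5/√190 = 0.1814; SE₂ = 2.8/√144 = 0.2333.
Independent samples, unequal variances: SE_diff = √(SE₁² + SE₂²) = √(0.03290596 + 0.05442889) = 0.2955.
z* = 1.960, so margin of error = 1.960 × 0.2955 = 0.5792.

0.579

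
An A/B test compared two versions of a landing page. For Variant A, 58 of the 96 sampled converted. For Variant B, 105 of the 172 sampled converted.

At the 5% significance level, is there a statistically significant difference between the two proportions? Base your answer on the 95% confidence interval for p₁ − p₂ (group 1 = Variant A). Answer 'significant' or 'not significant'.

not significant

First, p̂₁ = 58/96 = 0.6042; p̂₂ = 105/172 = 0.6105.
The two standard errors are √(0.6042×0.3958/96) = 0.04991 and √(0.6105×0.3895/172) = 0.03718.
Because the samples are independent, SE_diff = √(0.04991² + 0.03718²) = 0.06224.
Using z* = 1.960 for 95%, ME = 1.960 × 0.06224 = 0.12199.
p̂₁ − p̂₂ = -0.0063; interval -0.0063 ± 0.12199 gives (-0.12829, 0.11569).
The interval (-0.12829, 0.11569) contains 0, so the difference is not significant.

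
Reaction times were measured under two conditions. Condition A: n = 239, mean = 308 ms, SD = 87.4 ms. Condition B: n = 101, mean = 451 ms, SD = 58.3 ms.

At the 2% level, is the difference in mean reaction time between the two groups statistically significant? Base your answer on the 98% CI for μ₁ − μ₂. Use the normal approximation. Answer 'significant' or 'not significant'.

significant

SE₁ = s₁/√n₁ = 87.4/√239 = 5.6534; SE₂ = 58.3/√101 = 5.8011.
Independent samples, unequal variances: SE_diff = √(SE₁² + SE₂²) = √(31.96093156 + 33.65276121) = 8.1002.
z* = 2.326, so margin of error = 2.326 × 8.1002 = 18.8411.
Difference in means = 308 − 451 = -143.0000.
-143.0000 ± 18.8411 → (-161.8411, -124.1589).
The interval (-161.8411, -124.1589) does not contain 0, so the difference is significant.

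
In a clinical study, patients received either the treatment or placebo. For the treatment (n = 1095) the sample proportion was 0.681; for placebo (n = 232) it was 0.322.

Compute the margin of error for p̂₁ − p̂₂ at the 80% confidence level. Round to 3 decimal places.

0.043

SE₁ = √(p̂₁(1−p̂₁)/n₁) = √(0.6810·0.3190/1095) = 0.01409; SE₂ = √(0.3220·0.6780/232) = 0.03068.
Independent samples: SE of the difference = √(SE₁² + SE₂²) = √(0.0001985281 + 0.0009412624) = 0.03376.
z* for 80% confidence is 1.282, so the margin of error is 1.282 × 0.03376 = 0.04328.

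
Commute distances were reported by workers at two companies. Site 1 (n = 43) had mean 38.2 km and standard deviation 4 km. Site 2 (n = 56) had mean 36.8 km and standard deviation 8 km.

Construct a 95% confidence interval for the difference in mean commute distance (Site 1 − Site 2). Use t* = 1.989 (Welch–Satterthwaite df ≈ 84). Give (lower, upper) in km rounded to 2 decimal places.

(-1.05, 3.85)

Standard errors of each mean: 4/√43 = 0.6100 and 8/√56 = 1.0690.
SE(x̄₁ − x̄₂) = √(0.6100² + 1.0690²) = 1.2308 for independent samples with unequal variances.
With t* = 1.989, the margin is 1.989 × 1.2308 = 2.4481.
x̄₁ − x̄₂ = 38.2 − 36.8 = 1.4000; the interval is 1.4000 ± 2.4481 = (-1.05, 3.85).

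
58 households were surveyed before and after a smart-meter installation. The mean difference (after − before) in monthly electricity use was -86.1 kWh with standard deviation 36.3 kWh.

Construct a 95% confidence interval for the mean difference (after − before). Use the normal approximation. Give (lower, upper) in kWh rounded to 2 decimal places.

(-95.44, -76.76)

Paired design: SE = s_d/√n = 36.3/√58 = 4.7664.
z* = 1.960; margin of error = 1.960 × 4.7664 = 9.3421.
-86.1 ± 9.3421 → (-95.44, -76.76).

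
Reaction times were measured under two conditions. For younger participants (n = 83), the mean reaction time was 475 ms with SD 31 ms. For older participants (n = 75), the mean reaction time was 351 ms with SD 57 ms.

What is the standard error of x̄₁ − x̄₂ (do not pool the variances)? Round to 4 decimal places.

7.4093

Standard errors of each mean: 31/√83 = 3.4027 and 57/√75 = 6.5818.
SE(x̄₁ − x̄₂) = √(3.4027² + 6.5818²) = 7.4093 for independent samples with unequal variances.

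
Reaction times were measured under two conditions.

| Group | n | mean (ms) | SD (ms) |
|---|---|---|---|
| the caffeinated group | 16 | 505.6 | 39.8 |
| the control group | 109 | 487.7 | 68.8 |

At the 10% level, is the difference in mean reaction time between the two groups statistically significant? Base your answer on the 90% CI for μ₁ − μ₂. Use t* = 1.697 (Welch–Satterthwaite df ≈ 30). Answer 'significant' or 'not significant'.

not significant

SE₁ = s₁/√n₁ = 39.8/√16 = 9.9500; SE₂ = 68.8/√109 = 6.5898.
Independent samples, unequal variances: SE_diff = √(SE₁² + SE₂²) = √(99.0025 + 43.42546404) = 11.9343.
t* = 1.697, so margin of error = 1.697 × 11.9343 = 20.2525.
Difference in means = 505.6 − 487.7 = 17.9000.
17.9000 ± 20.2525 → (-2.3525, 38.1525).
The interval (-2.3525, 38.1525) contains 0, so the difference is not significant.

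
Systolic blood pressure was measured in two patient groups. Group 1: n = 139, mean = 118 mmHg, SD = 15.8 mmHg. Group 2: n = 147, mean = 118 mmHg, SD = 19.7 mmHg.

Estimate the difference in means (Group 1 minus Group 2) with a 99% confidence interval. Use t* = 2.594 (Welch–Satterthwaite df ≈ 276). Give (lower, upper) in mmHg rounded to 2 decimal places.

(-5.46, 5.46)

Per-group SEs: s₁/√n₁ = 15.8/√139 = 1.3401, s₂/√n₂ = 19.7/√147 = 1.6248.
Unpooled SE of the difference: √(1.79586801 + 2.63997504) = 2.1061.
Margin of error = t* · SE = 2.594 × 2.1061 = 5.4632.
x̄₁ − x̄₂ = 118 − 118 = 0.0000.
CI: 0.0000 ± 5.4632 = (-5.46, 5.46).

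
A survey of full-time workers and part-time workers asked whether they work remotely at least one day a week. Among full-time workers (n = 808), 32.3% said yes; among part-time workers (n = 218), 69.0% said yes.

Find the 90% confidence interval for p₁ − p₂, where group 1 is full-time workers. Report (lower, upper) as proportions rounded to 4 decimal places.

Each SE is √(p̂(1−p̂)/n): √(0.3230·0.6770/808) = 0.01645 and √(0.6900·0.3100/218) = 0.03132.
SE(p̂₁ − p̂₂) = √(SE₁² + SE₂²) = √(0.0002706025 + 0.0009809424) = 0.03538, since the two samples are independent.
At 90% confidence z* = 1.645; margin = 1.645 × 0.03538 = 0.05820.
The difference is 0.3230 − 0.6900 = -0.3670, so the interval is -0.3670 ± 0.05820 = (-0.4252, -0.3088).

(-0.4252, -0.3088)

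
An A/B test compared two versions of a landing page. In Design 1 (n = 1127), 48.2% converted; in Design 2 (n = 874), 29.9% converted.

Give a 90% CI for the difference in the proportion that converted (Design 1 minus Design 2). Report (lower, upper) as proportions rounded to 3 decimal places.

(0.148, 0.218)

The two standard errors are √(0.4820×0.5180/1127) = 0.01488 and √(0.2990×0.7010/874) = 0.01549.
Because the samples are independent, SE_diff = √(0.01488² + 0.01549²) = 0.02148.
Using z* = 1.645 for 90%, ME = 1.645 × 0.02148 = 0.03533.
p̂₁ − p̂₂ = 0.1830; interval 0.1830 ± 0.03533 gives (0.148, 0.218).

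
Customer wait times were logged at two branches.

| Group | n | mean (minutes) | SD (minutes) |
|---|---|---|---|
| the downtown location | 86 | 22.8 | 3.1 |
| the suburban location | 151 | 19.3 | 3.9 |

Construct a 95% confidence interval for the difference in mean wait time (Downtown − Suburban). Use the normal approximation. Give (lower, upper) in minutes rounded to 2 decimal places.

(2.60, 4.40)

Standard errors of each mean: 3.1/√86 = 0.3343 and 3.9/√151 = 0.3174.
SE(x̄₁ − x̄₂) = √(0.3343² + 0.3174²) = 0.4610 for independent samples with unequal variances.
With z* = 1.960, the margin is 1.960 × 0.4610 = 0.9036.
x̄₁ − x̄₂ = 22.8 − 19.3 = 3.5000; the interval is 3.5000 ± 0.9036 = (2.60, 4.40).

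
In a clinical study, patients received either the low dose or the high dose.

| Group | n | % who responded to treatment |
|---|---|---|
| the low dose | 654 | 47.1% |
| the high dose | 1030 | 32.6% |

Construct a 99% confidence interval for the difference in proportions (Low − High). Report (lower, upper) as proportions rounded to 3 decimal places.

SE₁ = √(p̂₁(1−p̂₁)/n₁) = √(0.4710·0.5290/654) = 0.01952; SE₂ = √(0.3260·0.6740/1030) = 0.01461.
Independent samples: SE of the difference = √(SE₁² + SE₂²) = √(0.0003810304 + 0.0002134521) = 0.02438.
z* for 99% confidence is 2.576, so the margin of error is 2.576 × 0.02438 = 0.06280.
Point estimate p̂₁ − p̂₂ = 0.4710 − 0.3260 = 0.1450.
0.1450 ± 0.06280 → (0.082, 0.208).

(0.082, 0.208)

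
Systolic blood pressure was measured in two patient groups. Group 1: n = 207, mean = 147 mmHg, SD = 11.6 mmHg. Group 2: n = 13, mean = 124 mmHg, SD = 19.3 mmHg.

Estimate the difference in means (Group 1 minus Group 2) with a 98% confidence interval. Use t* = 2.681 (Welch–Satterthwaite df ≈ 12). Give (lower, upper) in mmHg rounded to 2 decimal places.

(8.49, 37.51)

SE₁ = s₁/√n₁ = 11.6/√207 = 0.8063; SE₂ = 19.3/√13 = 5.3529.
Independent samples, unequal variances: SE_diff = √(SE₁² + SE₂²) = √(0.65011969 + 28.65353841) = 5.4133.
t* = 2.681, so margin of error = 2.681 × 5.4133 = 14.5131.
Difference in means = 147 − 124 = 23.0000.
23.0000 ± 14.5131 → (8.49, 37.51).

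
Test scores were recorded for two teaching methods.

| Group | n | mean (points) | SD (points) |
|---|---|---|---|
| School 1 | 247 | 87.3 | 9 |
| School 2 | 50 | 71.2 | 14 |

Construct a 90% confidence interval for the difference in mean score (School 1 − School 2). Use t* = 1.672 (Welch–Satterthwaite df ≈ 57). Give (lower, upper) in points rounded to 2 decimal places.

Per-group SEs: s₁/√n₁ = 9/√247 = 0.5727, s₂/√n₂ = 14/√50 = 1.9799.
Unpooled SE of the difference: √(0.32798529 + 3.92000401) = 2.0611.
Margin of error = t* · SE = 1.672 × 2.0611 = 3.4462.
x̄₁ − x̄₂ = 87.3 − 71.2 = 16.1000.
CI: 16.1000 ± 3.4462 = (12.65, 19.55).

(12.65, 19.55)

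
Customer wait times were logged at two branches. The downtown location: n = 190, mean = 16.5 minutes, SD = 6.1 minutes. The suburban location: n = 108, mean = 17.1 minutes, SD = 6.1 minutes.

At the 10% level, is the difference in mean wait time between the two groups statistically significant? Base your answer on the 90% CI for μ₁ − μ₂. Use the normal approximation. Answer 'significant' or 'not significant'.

not significant

SE₁ = s₁/√n₁ = 6.1/√190 = 0.4425; SE₂ = 6.1/√108 = 0.5870.
Independent samples, unequal variances: SE_diff = √(SE₁² + SE₂²) = √(0.19580625 + 0.344569) = 0.7351.
z* = 1.645, so margin of error = 1.645 × 0.7351 = 1.2092.
Difference in means = 16.5 − 17.1 = -0.6000.
-0.6000 ± 1.2092 → (-1.8092, 0.6092).
The interval (-1.8092, 0.6092) contains 0, so the difference is not significant.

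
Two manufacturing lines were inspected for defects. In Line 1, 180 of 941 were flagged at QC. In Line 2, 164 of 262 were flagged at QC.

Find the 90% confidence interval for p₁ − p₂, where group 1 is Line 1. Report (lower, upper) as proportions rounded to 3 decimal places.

(-0.488, -0.381)

Sample proportions: 180/941 = 0.1913, 164/262 = 0.6260.
Each SE is √(p̂(1−p̂)/n): √(0.1913·0.8087/941) = 0.01282 and √(0.6260·0.3740/262) = 0.02989.
SE(p̂₁ − p̂₂) = √(SE₁² + SE₂²) = √(0.0001643524 + 0.0008934121) = 0.03252, since the two samples are independent.
At 90% confidence z* = 1.645; margin = 1.645 × 0.03252 = 0.05350.
The difference is 0.1913 − 0.6260 = -0.4347, so the interval is -0.4347 ± 0.05350 = (-0.488, -0.381).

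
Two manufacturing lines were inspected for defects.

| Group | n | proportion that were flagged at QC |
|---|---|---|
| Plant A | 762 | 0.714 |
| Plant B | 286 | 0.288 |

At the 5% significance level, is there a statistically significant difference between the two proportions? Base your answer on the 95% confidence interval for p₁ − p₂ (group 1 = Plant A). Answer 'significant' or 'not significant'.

significant

The two standard errors are √(0.7140×0.2860/762) = 0.01637 and √(0.2880×0.7120/286) = 0.02678.
Because the samples are independent, SE_diff = √(0.01637² + 0.02678²) = 0.03139.
Using z* = 1.960 for 95%, ME = 1.960 × 0.03139 = 0.06152.
p̂₁ − p̂₂ = 0.4260; interval 0.4260 ± 0.06152 gives (0.36448, 0.48752).
The interval (0.36448, 0.48752) does not contain 0, so the difference is significant.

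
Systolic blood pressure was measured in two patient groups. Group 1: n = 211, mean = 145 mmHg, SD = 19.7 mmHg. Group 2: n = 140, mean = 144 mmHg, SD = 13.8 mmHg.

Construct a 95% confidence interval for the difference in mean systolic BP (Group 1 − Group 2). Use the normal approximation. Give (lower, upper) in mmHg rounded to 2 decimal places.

(-2.51, 4.51)

SE₁ = s₁/√n₁ = 19.7/√211 = 1.3562; SE₂ = 13.8/√140 = 1.1663.
Independent samples, unequal variances: SE_diff = √(SE₁² + SE₂²) = √(1.83927844 + 1.36025569) = 1.7887.
z* = 1.960, so margin of error = 1.960 × 1.7887 = 3.5059.
Difference in means = 145 − 144 = 1.0000.
1.0000 ± 3.5059 → (-2.51, 4.51).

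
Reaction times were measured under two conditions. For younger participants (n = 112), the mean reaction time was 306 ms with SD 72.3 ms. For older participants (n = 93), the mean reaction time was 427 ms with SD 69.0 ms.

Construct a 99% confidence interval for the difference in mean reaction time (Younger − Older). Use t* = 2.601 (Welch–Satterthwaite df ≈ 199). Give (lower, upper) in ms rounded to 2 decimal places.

Standard errors of each mean: 72.3/√112 = 6.8317 and 69.0/√93 = 7.1550.
SE(x̄₁ − x̄₂) = √(6.8317² + 7.1550²) = 9.8927 for independent samples with unequal variances.
With t* = 2.601, the margin is 2.601 × 9.8927 = 25.7309.
x̄₁ − x̄₂ = 306 − 427 = -121.0000; the interval is -121.0000 ± 25.7309 = (-146.73, -95.27).

(-146.73, -95.27)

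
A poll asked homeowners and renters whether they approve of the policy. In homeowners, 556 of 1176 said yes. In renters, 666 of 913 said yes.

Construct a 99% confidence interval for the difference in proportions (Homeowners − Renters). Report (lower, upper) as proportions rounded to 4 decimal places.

p̂₁ = 556/1176 = 0.4728 and p̂₂ = 666/913 = 0.7295.
SE₁ = √(p̂₁(1−p̂₁)/n₁) = √(0.4728·0.5272/1176) = 0.01456; SE₂ = √(0.7295·0.2705/913) = 0.01470.
Independent samples: SE of the difference = √(SE₁² + SE₂²) = √(0.0002119936 + 0.00021609) = 0.02069.
z* for 99% confidence is 2.576, so the margin of error is 2.576 × 0.02069 = 0.05330.
Point estimate p̂₁ − p̂₂ = 0.4728 − 0.7295 = -0.2567.
-0.2567 ± 0.05330 → (-0.3100, -0.2034).

(-0.3100, -0.2034)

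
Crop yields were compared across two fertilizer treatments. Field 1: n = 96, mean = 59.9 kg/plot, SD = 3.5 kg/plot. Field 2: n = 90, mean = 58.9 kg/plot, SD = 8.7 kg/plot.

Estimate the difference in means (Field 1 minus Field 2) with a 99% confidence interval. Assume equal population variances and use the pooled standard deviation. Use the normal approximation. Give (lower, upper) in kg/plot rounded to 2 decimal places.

s_p = √[((n₁−1)s₁² + (n₂−1)s₂²)/(n₁+n₂−2)] = √[(95·3.5² + 89·8.7²)/184] = 6.5525.
SE = 6.5525·√(1/96 + 1/90) = 0.9614.
With z* = 2.576, margin = 2.576 × 0.9614 = 2.4766.
x̄₁ − x̄₂ = 59.9 − 58.9 = 1.0000; interval 1.0000 ± 2.4766 = (-1.48, 3.48).

(-1.48, 3.48)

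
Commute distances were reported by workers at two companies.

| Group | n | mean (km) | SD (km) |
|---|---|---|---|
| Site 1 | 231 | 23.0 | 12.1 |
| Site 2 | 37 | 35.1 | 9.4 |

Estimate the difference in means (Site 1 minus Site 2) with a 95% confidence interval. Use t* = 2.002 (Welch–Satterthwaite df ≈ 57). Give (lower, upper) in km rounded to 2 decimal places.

Per-group SEs: s₁/√n₁ = 12.1/√231 = 0.7961, s₂/√n₂ = 9.4/√37 = 1.5454.
Unpooled SE of the difference: √(0.63377521 + 2.38826116) = 1.7384.
Margin of error = t* · SE = 2.002 × 1.7384 = 3.4803.
x̄₁ − x̄₂ = 23.0 − 35.1 = -12.1000.
CI: -12.1000 ± 3.4803 = (-15.58, -8.62).

(-15.58, -8.62)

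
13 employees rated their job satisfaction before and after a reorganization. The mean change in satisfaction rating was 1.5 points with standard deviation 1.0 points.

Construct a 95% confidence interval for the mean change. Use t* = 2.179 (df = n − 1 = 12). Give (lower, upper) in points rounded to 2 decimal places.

This is a matched-pairs design, so SE = s_d/√n = 1.0/√13 = 0.2774.
Margin = 2.179 × 0.2774 = 0.6045; the interval is 1.5 ± 0.6045 = (0.90, 2.10).

(0.90, 2.10)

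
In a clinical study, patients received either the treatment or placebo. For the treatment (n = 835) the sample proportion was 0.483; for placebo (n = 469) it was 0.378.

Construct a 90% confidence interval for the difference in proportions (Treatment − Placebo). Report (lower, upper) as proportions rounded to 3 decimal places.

(0.058, 0.152)

SE₁ = √(p̂₁(1−p̂₁)/n₁) = √(0.4830·0.5170/835) = 0.01729; SE₂ = √(0.3780·0.6220/469) = 0.02239.
Independent samples: SE of the difference = √(SE₁² + SE₂²) = √(0.0002989441 + 0.0005013121) = 0.02829.
z* for 90% confidence is 1.645, so the margin of error is 1.645 × 0.02829 = 0.04654.
Point estimate p̂₁ − p̂₂ = 0.4830 − 0.3780 = 0.1050.
0.1050 ± 0.04654 → (0.058, 0.152).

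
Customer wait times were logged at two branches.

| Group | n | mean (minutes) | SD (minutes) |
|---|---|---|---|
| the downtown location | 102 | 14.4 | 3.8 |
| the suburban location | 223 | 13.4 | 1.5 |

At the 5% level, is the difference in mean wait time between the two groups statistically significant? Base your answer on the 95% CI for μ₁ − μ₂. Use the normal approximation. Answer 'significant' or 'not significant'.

Per-group SEs: s₁/√n₁ = 3.8/√102 = 0.3763, s₂/√n₂ = 1.5/√223 = 0.1004.
Unpooled SE of the difference: √(0.14160169 + 0.01008016) = 0.3895.
Margin of error = z* · SE = 1.960 × 0.3895 = 0.7634.
x̄₁ − x̄₂ = 14.4 − 13.4 = 1.0000.
CI: 1.0000 ± 0.7634 = (0.2366, 1.7634).
The interval (0.2366, 1.7634) does not contain 0, so the difference is significant.

significant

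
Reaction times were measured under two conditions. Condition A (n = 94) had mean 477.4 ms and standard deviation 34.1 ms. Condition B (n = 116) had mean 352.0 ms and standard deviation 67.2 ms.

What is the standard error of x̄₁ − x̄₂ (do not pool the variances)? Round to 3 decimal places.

Per-group SEs: s₁/√n₁ = 34.1/√94 = 3.5171, s₂/√n₂ = 67.2/√116 = 6.2394.
Unpooled SE of the difference: √(12.36999241 + 38.93011236) = 7.1624.

7.162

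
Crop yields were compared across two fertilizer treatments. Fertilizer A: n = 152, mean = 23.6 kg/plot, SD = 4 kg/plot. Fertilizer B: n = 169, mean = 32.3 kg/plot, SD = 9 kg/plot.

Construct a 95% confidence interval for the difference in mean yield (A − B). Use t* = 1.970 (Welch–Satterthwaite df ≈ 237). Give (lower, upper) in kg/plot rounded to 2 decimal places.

Standard errors of each mean: 4/√152 = 0.3244 and 9/√169 = 0.6923.
SE(x̄₁ − x̄₂) = √(0.3244² + 0.6923²) = 0.7645 for independent samples with unequal variances.
With t* = 1.970, the margin is 1.970 × 0.7645 = 1.5061.
x̄₁ − x̄₂ = 23.6 − 32.3 = -8.7000; the interval is -8.7000 ± 1.5061 = (-10.21, -7.19).

(-10.21, -7.19)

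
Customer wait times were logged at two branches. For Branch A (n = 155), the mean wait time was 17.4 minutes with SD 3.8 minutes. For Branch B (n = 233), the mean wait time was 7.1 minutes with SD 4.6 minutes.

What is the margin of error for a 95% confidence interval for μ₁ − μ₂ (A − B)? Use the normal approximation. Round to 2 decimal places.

Per-group SEs: s₁/√n₁ = 3.8/√155 = 0.3052, s₂/√n₂ = 4.6/√233 = 0.3014.
Unpooled SE of the difference: √(0.09314704 + 0.09084196) = 0.4289.
Margin of error = z* · SE = 1.960 × 0.4289 = 0.8406.

0.84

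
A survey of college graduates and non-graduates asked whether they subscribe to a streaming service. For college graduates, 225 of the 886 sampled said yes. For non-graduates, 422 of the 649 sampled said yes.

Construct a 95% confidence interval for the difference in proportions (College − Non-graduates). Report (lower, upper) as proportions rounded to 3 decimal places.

Sample proportions: 225/886 = 0.2540, 422/649 = 0.6502.
Each SE is √(p̂(1−p̂)/n): √(0.2540·0.7460/886) = 0.01462 and √(0.6502·0.3498/649) = 0.01872.
SE(p̂₁ − p̂₂) = √(SE₁² + SE₂²) = √(0.0002137444 + 0.0003504384) = 0.02375, since the two samples are independent.
At 95% confidence z* = 1.960; margin = 1.960 × 0.02375 = 0.04655.
The difference is 0.2540 − 0.6502 = -0.3962, so the interval is -0.3962 ± 0.04655 = (-0.443, -0.350).

(-0.443, -0.350)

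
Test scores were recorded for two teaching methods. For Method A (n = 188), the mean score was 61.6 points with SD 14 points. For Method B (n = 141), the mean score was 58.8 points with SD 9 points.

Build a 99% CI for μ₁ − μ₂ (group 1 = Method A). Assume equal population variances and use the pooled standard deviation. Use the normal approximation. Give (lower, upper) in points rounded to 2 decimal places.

(-0.68, 6.28)

s_p = √[((n₁−1)s₁² + (n₂−1)s₂²)/(n₁+n₂−2)] = √[(187·14² + 140·9²)/327] = 12.1146.
SE = 12.1146·√(1/188 + 1/141) = 1.3496.
With z* = 2.576, margin = 2.576 × 1.3496 = 3.4766.
x̄₁ − x̄₂ = 61.6 − 58.8 = 2.8000; interval 2.8000 ± 3.4766 = (-0.68, 6.28).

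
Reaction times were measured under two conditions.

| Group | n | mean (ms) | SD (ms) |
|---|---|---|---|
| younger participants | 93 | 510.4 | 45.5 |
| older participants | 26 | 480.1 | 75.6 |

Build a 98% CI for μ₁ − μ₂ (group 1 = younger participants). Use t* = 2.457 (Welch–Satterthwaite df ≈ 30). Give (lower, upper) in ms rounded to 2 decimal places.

Per-group SEs: s₁/√n₁ = 45.5/√93 = 4.7181, s₂/√n₂ = 75.6/√26 = 14.8264.
Unpooled SE of the difference: √(22.26046761 + 219.82213696) = 15.5590.
Margin of error = t* · SE = 2.457 × 15.5590 = 38.2285.
x̄₁ − x̄₂ = 510.4 − 480.1 = 30.3000.
CI: 30.3000 ± 38.2285 = (-7.93, 68.53).

(-7.93, 68.53)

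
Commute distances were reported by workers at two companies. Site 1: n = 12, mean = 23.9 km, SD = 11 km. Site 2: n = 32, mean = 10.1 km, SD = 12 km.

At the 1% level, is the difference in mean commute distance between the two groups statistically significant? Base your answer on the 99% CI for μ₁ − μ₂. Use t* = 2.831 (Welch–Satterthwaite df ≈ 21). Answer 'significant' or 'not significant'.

significant

Standard errors of each mean: 11/√12 = 3.1754 and 12/√32 = 2.1213.
SE(x̄₁ − x̄₂) = √(3.1754² + 2.1213²) = 3.8188 for independent samples with unequal variances.
With t* = 2.831, the margin is 2.831 × 3.8188 = 10.8110.
x̄₁ − x̄₂ = 23.9 − 10.1 = 13.8000; the interval is 13.8000 ± 10.8110 = (2.9890, 24.6110).
The interval (2.9890, 24.6110) does not contain 0, so the difference is significant.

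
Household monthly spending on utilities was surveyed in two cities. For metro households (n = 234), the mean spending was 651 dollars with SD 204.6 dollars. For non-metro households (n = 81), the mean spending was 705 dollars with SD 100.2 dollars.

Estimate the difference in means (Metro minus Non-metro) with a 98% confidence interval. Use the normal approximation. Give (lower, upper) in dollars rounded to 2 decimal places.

Standard errors of each mean: 204.6/√234 = 13.3751 and 100.2/√81 = 11.1333.
SE(x̄₁ − x̄₂) = √(13.3751² + 11.1333²) = 17.4024 for independent samples with unequal variances.
With z* = 2.326, the margin is 2.326 × 17.4024 = 40.4780.
x̄₁ − x̄₂ = 651 − 705 = -54.0000; the interval is -54.0000 ± 40.4780 = (-94.48, -13.52).

(-94.48, -13.52)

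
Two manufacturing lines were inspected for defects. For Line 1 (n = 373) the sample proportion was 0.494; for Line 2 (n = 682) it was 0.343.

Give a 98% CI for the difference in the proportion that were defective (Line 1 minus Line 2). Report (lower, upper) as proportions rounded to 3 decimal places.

(0.077, 0.225)

Each SE is √(p̂(1−p̂)/n): √(0.4940·0.5060/373) = 0.02589 and √(0.3430·0.6570/682) = 0.01818.
SE(p̂₁ − p̂₂) = √(SE₁² + SE₂²) = √(0.0006702921 + 0.0003305124) = 0.03164, since the two samples are independent.
At 98% confidence z* = 2.326; margin = 2.326 × 0.03164 = 0.07359.
The difference is 0.4940 − 0.3430 = 0.1510, so the interval is 0.1510 ± 0.07359 = (0.077, 0.225).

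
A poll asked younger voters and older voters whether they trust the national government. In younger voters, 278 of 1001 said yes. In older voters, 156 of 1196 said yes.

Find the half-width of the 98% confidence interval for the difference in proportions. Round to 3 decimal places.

0.040

First, p̂₁ = 278/1001 = 0.2777; p̂₂ = 156/1196 = 0.1304.
The two standard errors are √(0.2777×0.7223/1001) = 0.01416 and √(0.1304×0.8696/1196) = 0.00974.
Because the samples are independent, SE_diff = √(0.01416² + 0.00974²) = 0.01719.
Using z* = 2.326 for 98%, ME = 2.326 × 0.01719 = 0.03998.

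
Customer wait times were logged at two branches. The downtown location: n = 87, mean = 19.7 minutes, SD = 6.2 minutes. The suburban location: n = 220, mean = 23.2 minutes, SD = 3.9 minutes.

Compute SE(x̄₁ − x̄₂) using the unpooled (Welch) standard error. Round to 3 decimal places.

0.715

SE₁ = s₁/√n₁ = 6.2/√87 = 0.6647; SE₂ = 3.9/√220 = 0.2629.
Independent samples, unequal variances: SE_diff = √(SE₁² + SE₂²) = √(0.44182609 + 0.06911641) = 0.7148.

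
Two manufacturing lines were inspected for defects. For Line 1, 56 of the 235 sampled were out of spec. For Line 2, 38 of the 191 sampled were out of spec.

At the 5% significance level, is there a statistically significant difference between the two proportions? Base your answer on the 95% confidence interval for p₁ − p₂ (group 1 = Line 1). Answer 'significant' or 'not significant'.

First, p̂₁ = 56/235 = 0.2383; p̂₂ = 38/191 = 0.1990.
The two standard errors are √(0.2383×0.7617/235) = 0.02779 and √(0.1990×0.8010/191) = 0.02889.
Because the samples are independent, SE_diff = √(0.02779² + 0.02889²) = 0.04009.
Using z* = 1.960 for 95%, ME = 1.960 × 0.04009 = 0.07858.
p̂₁ − p̂₂ = 0.0393; interval 0.0393 ± 0.07858 gives (-0.03928, 0.11788).
The interval (-0.03928, 0.11788) contains 0, so the difference is not significant.

not significant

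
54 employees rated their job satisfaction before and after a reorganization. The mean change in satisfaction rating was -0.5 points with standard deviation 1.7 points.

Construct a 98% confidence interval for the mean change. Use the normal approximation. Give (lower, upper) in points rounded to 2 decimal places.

(-1.04, 0.04)

Paired design: SE = s_d/√n = 1.7/√54 = 0.2313.
z* = 2.326; margin of error = 2.326 × 0.2313 = 0.5380.
-0.5 ± 0.5380 → (-1.04, 0.04).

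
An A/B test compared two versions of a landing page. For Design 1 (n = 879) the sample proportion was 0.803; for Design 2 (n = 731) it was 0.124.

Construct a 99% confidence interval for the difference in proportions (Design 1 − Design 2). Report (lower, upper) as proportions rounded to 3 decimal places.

(0.632, 0.726)

The two standard errors are √(0.8030×0.1970/879) = 0.01342 and √(0.1240×0.8760/731) = 0.01219.
Because the samples are independent, SE_diff = √(0.01342² + 0.01219²) = 0.01813.
Using z* = 2.576 for 99%, ME = 2.576 × 0.01813 = 0.04670.
p̂₁ − p̂₂ = 0.6790; interval 0.6790 ± 0.04670 gives (0.632, 0.726).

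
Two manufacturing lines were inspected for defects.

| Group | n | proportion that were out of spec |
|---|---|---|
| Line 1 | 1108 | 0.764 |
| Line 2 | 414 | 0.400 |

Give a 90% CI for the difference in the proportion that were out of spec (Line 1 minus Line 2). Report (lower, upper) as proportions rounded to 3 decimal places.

SE₁ = √(p̂₁(1−p̂₁)/n₁) = √(0.7640·0.2360/1108) = 0.01276; SE₂ = √(0.4000·0.6000/414) = 0.02408.
Independent samples: SE of the difference = √(SE₁² + SE₂²) = √(0.0001628176 + 0.0005798464) = 0.02725.
z* for 90% confidence is 1.645, so the margin of error is 1.645 × 0.02725 = 0.04483.
Point estimate p̂₁ − p̂₂ = 0.7640 − 0.4000 = 0.3640.
0.3640 ± 0.04483 → (0.319, 0.409).

(0.319, 0.409)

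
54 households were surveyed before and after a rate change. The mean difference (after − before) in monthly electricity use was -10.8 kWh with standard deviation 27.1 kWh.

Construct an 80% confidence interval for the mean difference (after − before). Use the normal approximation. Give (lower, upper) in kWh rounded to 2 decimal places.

(-15.53, -6.07)

This is a matched-pairs design, so SE = s_d/√n = 27.1/√54 = 3.6878.
Margin = 1.282 × 3.6878 = 4.7278; the interval is -10.8 ± 4.7278 = (-15.53, -6.07).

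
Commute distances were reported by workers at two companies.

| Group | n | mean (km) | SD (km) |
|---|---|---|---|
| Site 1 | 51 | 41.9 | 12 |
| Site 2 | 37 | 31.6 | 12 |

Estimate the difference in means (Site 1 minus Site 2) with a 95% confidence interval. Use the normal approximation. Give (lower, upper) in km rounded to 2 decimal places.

Standard errors of each mean: 12/√51 = 1.6803 and 12/√37 = 1.9728.
SE(x̄₁ − x̄₂) = √(1.6803² + 1.9728²) = 2.5914 for independent samples with unequal variances.
With z* = 1.960, the margin is 1.960 × 2.5914 = 5.0791.
x̄₁ − x̄₂ = 41.9 − 31.6 = 10.3000; the interval is 10.3000 ± 5.0791 = (5.22, 15.38).

(5.22, 15.38)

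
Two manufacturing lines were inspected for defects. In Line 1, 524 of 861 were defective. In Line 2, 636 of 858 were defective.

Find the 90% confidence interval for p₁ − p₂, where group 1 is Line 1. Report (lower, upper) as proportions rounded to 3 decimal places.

p̂₁ = 524/861 = 0.6086 and p̂₂ = 636/858 = 0.7413.
SE₁ = √(p̂₁(1−p̂₁)/n₁) = √(0.6086·0.3914/861) = 0.01663; SE₂ = √(0.7413·0.2587/858) = 0.01495.
Independent samples: SE of the difference = √(SE₁² + SE₂²) = √(0.0002765569 + 0.0002235025) = 0.02236.
z* for 90% confidence is 1.645, so the margin of error is 1.645 × 0.02236 = 0.03678.
Point estimate p̂₁ − p̂₂ = 0.6086 − 0.7413 = -0.1327.
-0.1327 ± 0.03678 → (-0.169, -0.096).

(-0.169, -0.096)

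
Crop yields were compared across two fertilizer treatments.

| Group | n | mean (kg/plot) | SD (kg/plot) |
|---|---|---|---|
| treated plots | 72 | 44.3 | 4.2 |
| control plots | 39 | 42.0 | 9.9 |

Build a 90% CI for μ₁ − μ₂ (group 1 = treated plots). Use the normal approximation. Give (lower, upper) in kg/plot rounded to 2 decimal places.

(-0.43, 5.03)

Standard errors of each mean: 4.2/√72 = 0.4950 and 9.9/√39 = 1.5853.
SE(x̄₁ − x̄₂) = √(0.4950² + 1.5853²) = 1.6608 for independent samples with unequal variances.
With z* = 1.645, the margin is 1.645 × 1.6608 = 2.7320.
x̄₁ − x̄₂ = 44.3 − 42.0 = 2.3000; the interval is 2.3000 ± 2.7320 = (-0.43, 5.03).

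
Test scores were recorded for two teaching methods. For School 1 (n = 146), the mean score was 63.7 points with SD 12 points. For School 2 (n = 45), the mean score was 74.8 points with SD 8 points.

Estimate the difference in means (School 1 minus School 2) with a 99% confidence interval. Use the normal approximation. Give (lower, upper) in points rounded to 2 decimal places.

Standard errors of each mean: 12/√146 = 0.9931 and 8/√45 = 1.1926.
SE(x̄₁ − x̄₂) = √(0.9931² + 1.1926²) = 1.5519 for independent samples with unequal variances.
With z* = 2.576, the margin is 2.576 × 1.5519 = 3.9977.
x̄₁ − x̄₂ = 63.7 − 74.8 = -11.1000; the interval is -11.1000 ± 3.9977 = (-15.10, -7.10).

(-15.10, -7.10)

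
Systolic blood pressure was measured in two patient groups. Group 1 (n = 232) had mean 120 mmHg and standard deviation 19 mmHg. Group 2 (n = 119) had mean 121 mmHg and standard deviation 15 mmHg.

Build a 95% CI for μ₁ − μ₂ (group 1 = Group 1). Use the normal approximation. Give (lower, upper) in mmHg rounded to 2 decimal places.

(-4.64, 2.64)

Standard errors of each mean: 19/√232 = 1.2474 and 15/√119 = 1.3750.
SE(x̄₁ − x̄₂) = √(1.2474² + 1.3750²) = 1.8565 for independent samples with unequal variances.
With z* = 1.960, the margin is 1.960 × 1.8565 = 3.6387.
x̄₁ − x̄₂ = 120 − 121 = -1.0000; the interval is -1.0000 ± 3.6387 = (-4.64, 2.64).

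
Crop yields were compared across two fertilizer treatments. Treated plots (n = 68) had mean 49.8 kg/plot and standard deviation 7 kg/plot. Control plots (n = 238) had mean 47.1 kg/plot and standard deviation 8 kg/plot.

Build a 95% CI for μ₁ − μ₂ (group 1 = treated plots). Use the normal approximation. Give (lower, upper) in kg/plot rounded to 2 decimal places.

Standard errors of each mean: 7/√68 = 0.8489 and 8/√238 = 0.5186.
SE(x̄₁ − x̄₂) = √(0.8489² + 0.5186²) = 0.9948 for independent samples with unequal variances.
With z* = 1.960, the margin is 1.960 × 0.9948 = 1.9498.
x̄₁ − x̄₂ = 49.8 − 47.1 = 2.7000; the interval is 2.7000 ± 1.9498 = (0.75, 4.65).

(0.75, 4.65)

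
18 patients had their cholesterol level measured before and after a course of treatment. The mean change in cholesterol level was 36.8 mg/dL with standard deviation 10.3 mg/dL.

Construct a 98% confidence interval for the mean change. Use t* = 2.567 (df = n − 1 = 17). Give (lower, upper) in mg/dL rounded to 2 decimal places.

(30.57, 43.03)

This is a matched-pairs design, so SE = s_d/√n = 10.3/√18 = 2.4277.
Margin = 2.567 × 2.4277 = 6.2319; the interval is 36.8 ± 6.2319 = (30.57, 43.03).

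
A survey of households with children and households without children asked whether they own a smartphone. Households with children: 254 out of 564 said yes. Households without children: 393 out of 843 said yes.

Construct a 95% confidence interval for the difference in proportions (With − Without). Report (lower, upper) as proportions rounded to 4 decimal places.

Sample proportions: 254/564 = 0.4504, 393/843 = 0.4662.
Each SE is √(p̂(1−p̂)/n): √(0.4504·0.5496/564) = 0.02095 and √(0.4662·0.5338/843) = 0.01718.
SE(p̂₁ − p̂₂) = √(SE₁² + SE₂²) = √(0.0004389025 + 0.0002951524) = 0.02709, since the two samples are independent.
At 95% confidence z* = 1.960; margin = 1.960 × 0.02709 = 0.05310.
The difference is 0.4504 − 0.4662 = -0.0158, so the interval is -0.0158 ± 0.05310 = (-0.0689, 0.0373).

(-0.0689, 0.0373)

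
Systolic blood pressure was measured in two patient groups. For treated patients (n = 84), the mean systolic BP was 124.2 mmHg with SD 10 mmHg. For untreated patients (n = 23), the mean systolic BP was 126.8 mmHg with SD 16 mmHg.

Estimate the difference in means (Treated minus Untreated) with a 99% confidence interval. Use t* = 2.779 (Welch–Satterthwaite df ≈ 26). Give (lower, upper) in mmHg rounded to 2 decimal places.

(-12.35, 7.15)

Per-group SEs: s₁/√n₁ = 10/√84 = 1.0911, s₂/√n₂ = 16/√23 = 3.3362.
Unpooled SE of the difference: √(1.19049921 + 11.13023044) = 3.5101.
Margin of error = t* · SE = 2.779 × 3.5101 = 9.7546.
x̄₁ − x̄₂ = 124.2 − 126.8 = -2.6000.
CI: -2.6000 ± 9.7546 = (-12.35, 7.15).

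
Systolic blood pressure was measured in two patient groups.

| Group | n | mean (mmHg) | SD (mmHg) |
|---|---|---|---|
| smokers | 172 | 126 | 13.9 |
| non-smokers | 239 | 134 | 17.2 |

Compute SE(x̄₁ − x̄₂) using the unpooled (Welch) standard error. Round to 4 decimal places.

1.5366

Per-group SEs: s₁/√n₁ = 13.9/√172 = 1.0599, s₂/√n₂ = 17.2/√239 = 1.1126.
Unpooled SE of the difference: √(1.12338801 + 1.23787876) = 1.5366.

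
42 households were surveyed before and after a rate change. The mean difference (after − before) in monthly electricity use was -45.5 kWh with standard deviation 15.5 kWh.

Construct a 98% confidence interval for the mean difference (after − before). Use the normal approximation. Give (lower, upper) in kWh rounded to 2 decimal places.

(-51.06, -39.94)

Paired design: SE = s_d/√n = 15.5/√42 = 2.3917.
z* = 2.326; margin of error = 2.326 × 2.3917 = 5.5631.
-45.5 ± 5.5631 → (-51.06, -39.94).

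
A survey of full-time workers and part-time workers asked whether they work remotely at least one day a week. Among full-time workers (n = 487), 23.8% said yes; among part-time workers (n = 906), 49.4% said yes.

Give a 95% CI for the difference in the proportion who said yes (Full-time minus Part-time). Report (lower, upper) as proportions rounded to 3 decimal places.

(-0.306, -0.206)

Each SE is √(p̂(1−p̂)/n): √(0.2380·0.7620/487) = 0.01930 and √(0.4940·0.5060/906) = 0.01661.
SE(p̂₁ − p̂₂) = √(SE₁² + SE₂²) = √(0.00037249 + 0.0002758921) = 0.02546, since the two samples are independent.
At 95% confidence z* = 1.960; margin = 1.960 × 0.02546 = 0.04990.
The difference is 0.2380 − 0.4940 = -0.2560, so the interval is -0.2560 ± 0.04990 = (-0.306, -0.206).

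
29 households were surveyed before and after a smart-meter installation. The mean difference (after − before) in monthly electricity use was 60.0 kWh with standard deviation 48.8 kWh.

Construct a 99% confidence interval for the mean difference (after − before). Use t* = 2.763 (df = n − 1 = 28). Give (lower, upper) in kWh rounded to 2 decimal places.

This is a matched-pairs design, so SE = s_d/√n = 48.8/√29 = 9.0619.
Margin = 2.763 × 9.0619 = 25.0380; the interval is 60.0 ± 25.0380 = (34.96, 85.04).

(34.96, 85.04)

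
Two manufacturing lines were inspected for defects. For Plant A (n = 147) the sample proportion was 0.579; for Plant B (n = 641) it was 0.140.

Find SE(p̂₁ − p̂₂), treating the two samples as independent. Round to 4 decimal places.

0.0430

The two standard errors are √(0.5790×0.4210/147) = 0.04072 and √(0.1400×0.8600/641) = 0.01371.
Because the samples are independent, SE_diff = √(0.04072² + 0.01371²) = 0.04297.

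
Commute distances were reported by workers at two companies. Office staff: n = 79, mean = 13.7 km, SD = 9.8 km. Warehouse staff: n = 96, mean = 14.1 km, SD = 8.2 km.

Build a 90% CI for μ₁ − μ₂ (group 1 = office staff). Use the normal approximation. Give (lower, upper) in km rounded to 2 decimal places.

Per-group SEs: s₁/√n₁ = 9.8/√79 = 1.1026, s₂/√n₂ = 8.2/√96 = 0.8369.
Unpooled SE of the difference: √(1.21572676 + 0.70040161) = 1.3842.
Margin of error = z* · SE = 1.645 × 1.3842 = 2.2770.
x̄₁ − x̄₂ = 13.7 − 14.1 = -0.4000.
CI: -0.4000 ± 2.2770 = (-2.68, 1.88).

(-2.68, 1.88)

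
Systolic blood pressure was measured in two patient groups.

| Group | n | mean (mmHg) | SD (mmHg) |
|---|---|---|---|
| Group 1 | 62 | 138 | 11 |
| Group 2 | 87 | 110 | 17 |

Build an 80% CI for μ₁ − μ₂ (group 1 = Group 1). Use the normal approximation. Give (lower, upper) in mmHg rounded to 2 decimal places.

(25.06, 30.94)

Standard errors of each mean: 11/√62 = 1.3970 and 17/√87 = 1.8226.
SE(x̄₁ − x̄₂) = √(1.3970² + 1.8226²) = 2.2964 for independent samples with unequal variances.
With z* = 1.282, the margin is 1.282 × 2.2964 = 2.9440.
x̄₁ − x̄₂ = 138 − 110 = 28.0000; the interval is 28.0000 ± 2.9440 = (25.06, 30.94).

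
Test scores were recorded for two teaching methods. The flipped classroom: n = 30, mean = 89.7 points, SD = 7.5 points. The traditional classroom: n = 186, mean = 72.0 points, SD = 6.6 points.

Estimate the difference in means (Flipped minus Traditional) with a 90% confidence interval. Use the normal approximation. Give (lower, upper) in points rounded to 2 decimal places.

(15.31, 20.09)

Standard errors of each mean: 7.5/√30 = 1.3693 and 6.6/√186 = 0.4839.
SE(x̄₁ − x̄₂) = √(1.3693² + 0.4839²) = 1.4523 for independent samples with unequal variances.
With z* = 1.645, the margin is 1.645 × 1.4523 = 2.3890.
x̄₁ − x̄₂ = 89.7 − 72.0 = 17.7000; the interval is 17.7000 ± 2.3890 = (15.31, 20.09).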